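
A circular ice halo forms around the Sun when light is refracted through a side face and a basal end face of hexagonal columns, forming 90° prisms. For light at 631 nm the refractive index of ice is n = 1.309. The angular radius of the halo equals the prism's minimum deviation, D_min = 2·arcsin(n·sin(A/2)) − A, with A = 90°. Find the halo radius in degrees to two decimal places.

n·sin(A/2) = 1.309 × sin 45° = 1.309 × 0.7071 = 0.9256.
D_min = 2·arcsin(0.9256) − 90° = 2 × 67.759° − 90° = 45.519°.

45.52°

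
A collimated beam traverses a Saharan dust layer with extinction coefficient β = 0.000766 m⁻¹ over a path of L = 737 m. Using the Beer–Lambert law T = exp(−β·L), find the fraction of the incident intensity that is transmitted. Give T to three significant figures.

τ = β·L = 0.000766 × 737 = 0.5645.
T = exp(−0.5645) = 0.5686.

0.569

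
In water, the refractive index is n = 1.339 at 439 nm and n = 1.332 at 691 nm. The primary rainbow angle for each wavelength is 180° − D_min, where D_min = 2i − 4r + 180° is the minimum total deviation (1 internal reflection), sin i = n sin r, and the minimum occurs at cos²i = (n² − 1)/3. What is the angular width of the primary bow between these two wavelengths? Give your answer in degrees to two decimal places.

At 439 nm (n = 1.339): cos²i = 0.26431 → i = 59.062°, r = 39.834°, D_min = 138.786°, rainbow angle = 41.214°.
At 691 nm (n = 1.332): cos²i = 0.25807 → i = 59.469°, r = 40.290°, D_min = 137.776°, rainbow angle = 42.224°.
Angular width = |41.214° − 42.224°| = 1.010°.

1.01°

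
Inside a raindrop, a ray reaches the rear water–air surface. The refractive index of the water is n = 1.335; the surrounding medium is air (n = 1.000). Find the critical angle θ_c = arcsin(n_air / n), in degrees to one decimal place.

48.5°

sin θ_c = n_air / n = 1.000 / 1.335 = 0.7491.
θ_c = arcsin(0.7491) = 48.51°.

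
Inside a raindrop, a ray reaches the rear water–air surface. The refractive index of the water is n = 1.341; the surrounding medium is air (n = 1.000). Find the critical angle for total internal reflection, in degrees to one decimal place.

48.2°

sin θ_c = n_air / n = 1.000 / 1.341 = 0.7457.
θ_c = arcsin(0.7457) = 48.22°.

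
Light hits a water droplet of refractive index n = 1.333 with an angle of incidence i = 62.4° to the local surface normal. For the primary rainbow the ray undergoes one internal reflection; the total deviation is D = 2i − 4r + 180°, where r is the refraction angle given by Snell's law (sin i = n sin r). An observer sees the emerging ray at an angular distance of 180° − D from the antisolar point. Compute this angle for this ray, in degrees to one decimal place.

41.9°

sin r = sin 62.4° / 1.333 = 0.8862/1.333 = 0.6648; r = 41.67°.
D = 2·62.4° − 4·41.67° + 180° = 124.80° − 166.67° + 180° = 138.13°.
Angle from antisolar point = 180° − D = 41.87°.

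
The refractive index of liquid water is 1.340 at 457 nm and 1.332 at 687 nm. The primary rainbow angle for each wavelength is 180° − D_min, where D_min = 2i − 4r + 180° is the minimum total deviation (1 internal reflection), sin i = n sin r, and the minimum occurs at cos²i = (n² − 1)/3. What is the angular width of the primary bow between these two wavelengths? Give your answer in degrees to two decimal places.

At 457 nm (n = 1.340): cos²i = 0.26520 → i = 59.004°, r = 39.770°, D_min = 138.929°, rainbow angle = 41.071°.
At 687 nm (n = 1.332): cos²i = 0.25807 → i = 59.469°, r = 40.290°, D_min = 137.776°, rainbow angle = 42.224°.
Angular width = |41.071° − 42.224°| = 1.153°.

1.15°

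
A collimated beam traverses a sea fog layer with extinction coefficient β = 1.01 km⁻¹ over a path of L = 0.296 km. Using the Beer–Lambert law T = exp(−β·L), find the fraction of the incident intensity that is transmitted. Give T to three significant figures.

τ = β·L = 1.01 × 0.296 = 0.2990.
T = exp(−0.2990) = 0.7416.

0.742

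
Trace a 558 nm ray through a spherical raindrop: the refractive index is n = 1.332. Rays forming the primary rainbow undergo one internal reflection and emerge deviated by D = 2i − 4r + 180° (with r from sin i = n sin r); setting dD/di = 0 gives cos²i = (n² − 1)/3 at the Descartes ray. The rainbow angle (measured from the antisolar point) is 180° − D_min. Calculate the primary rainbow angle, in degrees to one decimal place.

42.2°

cos²i = (1.77422 − 1)/3 = 0.25807; i = arccos(0.50801) = 59.469°.
sin r = sin 59.469°/1.332 = 0.64666; r = 40.290°.
D_min = 2·59.469° − 4·40.290° + 180° = 137.776°.
Rainbow angle = 180° − D_min = 42.224°.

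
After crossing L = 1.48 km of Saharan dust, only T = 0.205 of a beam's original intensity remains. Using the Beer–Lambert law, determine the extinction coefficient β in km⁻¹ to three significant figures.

Beer–Lambert: T = exp(−βL) ⇒ β = −ln(T)/L = −ln(0.205)/1.48 = 1.5847/1.48 = 1.071 km⁻¹.

1.07 km⁻¹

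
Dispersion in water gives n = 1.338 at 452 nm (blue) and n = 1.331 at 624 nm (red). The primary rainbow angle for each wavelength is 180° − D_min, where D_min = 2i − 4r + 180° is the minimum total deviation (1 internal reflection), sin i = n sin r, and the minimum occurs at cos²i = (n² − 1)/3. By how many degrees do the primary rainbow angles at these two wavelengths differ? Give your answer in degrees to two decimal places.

1.01°

At 452 nm (n = 1.338): cos²i = 0.26341 → i = 59.120°, r = 39.899°, D_min = 138.643°, rainbow angle = 41.357°.
At 624 nm (n = 1.331): cos²i = 0.25719 → i = 59.527°, r = 40.356°, D_min = 137.630°, rainbow angle = 42.370°.
Angular width = |41.357° − 42.370°| = 1.013°.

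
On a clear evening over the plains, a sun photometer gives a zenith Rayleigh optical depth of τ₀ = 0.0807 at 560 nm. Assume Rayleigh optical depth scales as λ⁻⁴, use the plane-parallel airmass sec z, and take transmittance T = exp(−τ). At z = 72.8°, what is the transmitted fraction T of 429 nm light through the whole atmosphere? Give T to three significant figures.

sec 72.8° = 3.3817.
τ = 0.0807 × (560/429)⁴ × 3.3817 = 0.0807 × 2.9035 × 3.3817 = 0.7924.
T = exp(−0.7924) = 0.4528.

0.453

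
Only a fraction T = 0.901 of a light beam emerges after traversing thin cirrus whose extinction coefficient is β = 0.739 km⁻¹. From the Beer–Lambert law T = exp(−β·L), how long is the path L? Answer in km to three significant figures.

0.141 km

Beer–Lambert: T = exp(−βL) ⇒ L = −ln(T)/β = −ln(0.901)/0.739 = 0.1043/0.739 = 0.1411 km.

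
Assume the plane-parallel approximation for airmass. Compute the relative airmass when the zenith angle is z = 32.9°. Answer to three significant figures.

1.19

X = sec z = 1/cos 32.9° = 1/0.8396 = 1.1910.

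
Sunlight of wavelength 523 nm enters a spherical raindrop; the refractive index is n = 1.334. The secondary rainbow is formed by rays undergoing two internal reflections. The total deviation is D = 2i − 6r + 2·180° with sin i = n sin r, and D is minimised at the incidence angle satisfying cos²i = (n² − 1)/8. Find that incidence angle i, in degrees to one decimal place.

71.8°

cos²i = (1.334² − 1)/8 = (1.77956 − 1)/8 = 0.09744.
cos i = 0.31216, so i = 71.810°.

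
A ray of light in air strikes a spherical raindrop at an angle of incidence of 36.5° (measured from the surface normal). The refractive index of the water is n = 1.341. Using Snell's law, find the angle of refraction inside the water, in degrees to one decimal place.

Snell: sin θ_r = sin θ_i / n = sin 36.5° / 1.341 = 0.5948 / 1.341 = 0.4436.
θ_r = arcsin(0.4436) = 26.33°.

26.3°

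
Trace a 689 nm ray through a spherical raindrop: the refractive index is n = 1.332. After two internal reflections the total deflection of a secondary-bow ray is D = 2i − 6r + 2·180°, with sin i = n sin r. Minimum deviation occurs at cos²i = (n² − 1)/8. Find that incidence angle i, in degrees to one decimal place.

71.9°

cos²i = (1.332² − 1)/8 = (1.77422 − 1)/8 = 0.09678.
cos i = 0.31109, so i = 71.875°.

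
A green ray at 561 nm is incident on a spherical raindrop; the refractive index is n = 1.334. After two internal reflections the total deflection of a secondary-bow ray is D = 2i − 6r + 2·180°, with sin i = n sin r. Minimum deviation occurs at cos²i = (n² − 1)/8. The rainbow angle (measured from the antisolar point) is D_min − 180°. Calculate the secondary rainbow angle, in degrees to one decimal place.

cos²i = (1.77956 − 1)/8 = 0.09744; i = arccos(0.31216) = 71.810°.
sin r = sin 71.810°/1.334 = 0.71217; r = 45.411°.
D_min = 2·71.810° − 6·45.411° + 360° = 231.153°.
Rainbow angle = D_min − 180° = 51.153°.

51.2°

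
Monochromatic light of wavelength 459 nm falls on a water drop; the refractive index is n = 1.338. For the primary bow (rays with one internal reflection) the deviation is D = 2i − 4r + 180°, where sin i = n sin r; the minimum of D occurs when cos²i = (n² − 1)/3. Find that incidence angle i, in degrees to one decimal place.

cos²i = (1.338² − 1)/3 = (1.79024 − 1)/3 = 0.26341.
cos i = 0.51324, so i = 59.120°.

59.1°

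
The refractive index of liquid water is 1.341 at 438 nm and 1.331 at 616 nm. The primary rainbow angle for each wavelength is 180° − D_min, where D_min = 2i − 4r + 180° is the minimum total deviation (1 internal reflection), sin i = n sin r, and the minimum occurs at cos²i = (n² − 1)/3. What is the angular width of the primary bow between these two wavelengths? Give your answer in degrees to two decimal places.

1.44°

At 438 nm (n = 1.341): cos²i = 0.26609 → i = 58.946°, r = 39.705°, D_min = 139.071°, rainbow angle = 40.929°.
At 616 nm (n = 1.331): cos²i = 0.25719 → i = 59.527°, r = 40.356°, D_min = 137.630°, rainbow angle = 42.370°.
Angular width = |40.929° − 42.370°| = 1.441°.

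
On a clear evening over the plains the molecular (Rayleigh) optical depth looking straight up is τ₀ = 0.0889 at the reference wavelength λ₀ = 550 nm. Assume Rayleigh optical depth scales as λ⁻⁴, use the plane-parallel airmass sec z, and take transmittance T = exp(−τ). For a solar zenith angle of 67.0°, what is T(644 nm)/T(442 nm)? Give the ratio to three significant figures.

Airmass: sec 67.0° = 2.5593.
τ(644 nm) = 0.0889 × (550/644)⁴ × 2.5593 = 0.0889 × 0.5320 × 2.5593 = 0.1210.
τ(442 nm) = 0.0889 × (550/442)⁴ × 2.5593 = 0.0889 × 2.3975 × 2.5593 = 0.5455.
T(644)/T(442) = exp(τ_B − τ_A) = exp(0.4244) = 1.5287.

1.53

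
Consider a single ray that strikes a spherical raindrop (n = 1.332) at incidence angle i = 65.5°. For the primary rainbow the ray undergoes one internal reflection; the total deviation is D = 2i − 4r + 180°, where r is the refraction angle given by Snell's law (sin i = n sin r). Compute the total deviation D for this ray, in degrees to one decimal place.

sin r = sin 65.5° / 1.332 = 0.9100/1.332 = 0.6832; r = 43.09°.
D = 2·65.5° − 4·43.09° + 180° = 131.00° − 172.36° + 180° = 138.64°.

138.6°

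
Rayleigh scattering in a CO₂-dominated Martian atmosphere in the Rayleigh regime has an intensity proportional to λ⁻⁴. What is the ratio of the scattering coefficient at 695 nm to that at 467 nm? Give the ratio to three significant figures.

0.204

Rayleigh scattering ∝ λ⁻⁴, so the ratio of coefficients is the inverse fourth power of the wavelength ratio.
σ(695)/σ(467) = (467/695)⁴ = (0.6719)⁴ = 0.2039.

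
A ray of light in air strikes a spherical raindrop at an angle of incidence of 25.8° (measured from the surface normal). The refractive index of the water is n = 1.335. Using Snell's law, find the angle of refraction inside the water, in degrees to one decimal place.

Snell: sin θ_r = sin θ_i / n = sin 25.8° / 1.335 = 0.4352 / 1.335 = 0.3260.
θ_r = arcsin(0.3260) = 19.03°.

19.0°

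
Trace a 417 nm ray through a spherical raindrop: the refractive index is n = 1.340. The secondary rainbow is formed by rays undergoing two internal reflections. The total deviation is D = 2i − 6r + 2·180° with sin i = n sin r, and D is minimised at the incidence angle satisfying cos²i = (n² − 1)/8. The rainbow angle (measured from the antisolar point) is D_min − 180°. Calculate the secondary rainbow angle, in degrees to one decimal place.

cos²i = (1.79560 − 1)/8 = 0.09945; i = arccos(0.31536) = 71.618°.
sin r = sin 71.618°/1.340 = 0.70819; r = 45.088°.
D_min = 2·71.618° − 6·45.088° + 360° = 232.709°.
Rainbow angle = D_min − 180° = 52.709°.

52.7°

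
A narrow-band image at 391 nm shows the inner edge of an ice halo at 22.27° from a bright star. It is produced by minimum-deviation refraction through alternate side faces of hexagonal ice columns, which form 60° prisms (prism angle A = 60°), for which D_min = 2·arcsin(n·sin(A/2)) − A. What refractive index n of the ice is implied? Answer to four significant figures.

1.316

Rearranging: n = sin((D_min + A)/2) / sin(A/2).
(D_min + A)/2 = (22.27° + 60°)/2 = 41.135°.
n = sin 41.135° / sin 30° = 0.6578 / 0.5000 = 1.3157.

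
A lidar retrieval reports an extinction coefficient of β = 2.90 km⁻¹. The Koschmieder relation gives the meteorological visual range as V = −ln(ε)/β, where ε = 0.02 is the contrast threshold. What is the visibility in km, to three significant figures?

V = −ln(0.02) / 2.90 = 3.912 / 2.90 = 1.3490 km.

1.35 km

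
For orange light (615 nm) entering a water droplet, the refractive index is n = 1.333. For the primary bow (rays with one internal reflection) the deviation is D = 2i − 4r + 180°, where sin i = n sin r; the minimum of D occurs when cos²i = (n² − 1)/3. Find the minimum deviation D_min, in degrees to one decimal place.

cos²i = (1.77689 − 1)/3 = 0.25896; i = arccos(0.50888) = 59.410°.
sin r = sin 59.410°/1.333 = 0.64579; r = 40.225°.
D_min = 2·59.410° − 4·40.225° + 180° = 137.922°.

137.9°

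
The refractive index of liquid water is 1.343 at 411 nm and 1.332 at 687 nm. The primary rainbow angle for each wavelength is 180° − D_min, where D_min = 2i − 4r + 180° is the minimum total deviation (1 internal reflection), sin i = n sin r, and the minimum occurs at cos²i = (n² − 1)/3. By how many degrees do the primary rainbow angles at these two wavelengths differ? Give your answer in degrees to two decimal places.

1.58°

At 411 nm (n = 1.343): cos²i = 0.26788 → i = 58.830°, r = 39.577°, D_min = 139.354°, rainbow angle = 40.646°.
At 687 nm (n = 1.332): cos²i = 0.25807 → i = 59.469°, r = 40.290°, D_min = 137.776°, rainbow angle = 42.224°.
Angular width = |40.646° − 42.224°| = 1.578°.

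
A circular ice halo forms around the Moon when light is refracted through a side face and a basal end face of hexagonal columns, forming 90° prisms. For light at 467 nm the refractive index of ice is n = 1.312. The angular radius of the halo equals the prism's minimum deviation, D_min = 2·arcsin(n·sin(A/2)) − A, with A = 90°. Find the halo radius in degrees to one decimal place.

46.2°

n·sin(A/2) = 1.312 × sin 45° = 1.312 × 0.7071 = 0.9277.
D_min = 2·arcsin(0.9277) − 90° = 2 × 68.083° − 90° = 46.166°.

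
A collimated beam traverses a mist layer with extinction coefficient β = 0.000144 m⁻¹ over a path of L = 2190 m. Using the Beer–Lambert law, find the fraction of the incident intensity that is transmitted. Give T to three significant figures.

τ = β·L = 0.000144 × 2190 = 0.3154.
T = exp(−0.3154) = 0.7295.

0.730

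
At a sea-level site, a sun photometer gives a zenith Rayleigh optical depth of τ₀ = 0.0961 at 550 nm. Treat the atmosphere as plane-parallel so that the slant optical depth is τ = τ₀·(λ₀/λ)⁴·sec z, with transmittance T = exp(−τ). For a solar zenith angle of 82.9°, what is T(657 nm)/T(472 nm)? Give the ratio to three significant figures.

Airmass: sec 82.9° = 8.0905.
τ(657 nm) = 0.0961 × (550/657)⁴ × 8.0905 = 0.0961 × 0.4911 × 8.0905 = 0.3818.
τ(472 nm) = 0.0961 × (550/472)⁴ × 8.0905 = 0.0961 × 1.8437 × 8.0905 = 1.4334.
T(657)/T(472) = exp(τ_B − τ_A) = exp(1.0516) = 2.8622.

2.86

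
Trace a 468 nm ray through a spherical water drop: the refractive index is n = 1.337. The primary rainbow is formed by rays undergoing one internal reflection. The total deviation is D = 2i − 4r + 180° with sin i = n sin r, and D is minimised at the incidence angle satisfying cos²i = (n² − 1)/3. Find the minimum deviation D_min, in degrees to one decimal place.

cos²i = (1.78757 − 1)/3 = 0.26252; i = arccos(0.51237) = 59.178°.
sin r = sin 59.178°/1.337 = 0.64231; r = 39.964°.
D_min = 2·59.178° − 4·39.964° + 180° = 138.500°.

138.5°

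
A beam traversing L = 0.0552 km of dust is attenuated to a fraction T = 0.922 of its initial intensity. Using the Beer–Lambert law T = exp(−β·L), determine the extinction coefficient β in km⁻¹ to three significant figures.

Beer–Lambert: T = exp(−βL) ⇒ β = −ln(T)/L = −ln(0.922)/0.0552 = 0.0812/0.0552 = 1.471 km⁻¹.

1.47 km⁻¹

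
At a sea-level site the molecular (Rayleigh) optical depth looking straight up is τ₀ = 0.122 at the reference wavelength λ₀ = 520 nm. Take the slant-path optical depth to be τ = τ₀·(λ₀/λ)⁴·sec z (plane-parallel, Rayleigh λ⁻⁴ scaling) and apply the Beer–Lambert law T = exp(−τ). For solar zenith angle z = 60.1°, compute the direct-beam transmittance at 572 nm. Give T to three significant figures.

sec 60.1° = 2.0061.
τ = 0.122 × (520/572)⁴ × 2.0061 = 0.122 × 0.6830 × 2.0061 = 0.1672.
T = exp(−0.1672) = 0.8461.

0.846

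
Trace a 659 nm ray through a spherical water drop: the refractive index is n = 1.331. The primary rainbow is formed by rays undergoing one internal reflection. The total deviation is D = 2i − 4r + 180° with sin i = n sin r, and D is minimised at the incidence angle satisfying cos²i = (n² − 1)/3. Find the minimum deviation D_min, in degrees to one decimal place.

137.6°

cos²i = (1.77156 − 1)/3 = 0.25719; i = arccos(0.50714) = 59.527°.
sin r = sin 59.527°/1.331 = 0.64753; r = 40.356°.
D_min = 2·59.527° − 4·40.356° + 180° = 137.630°.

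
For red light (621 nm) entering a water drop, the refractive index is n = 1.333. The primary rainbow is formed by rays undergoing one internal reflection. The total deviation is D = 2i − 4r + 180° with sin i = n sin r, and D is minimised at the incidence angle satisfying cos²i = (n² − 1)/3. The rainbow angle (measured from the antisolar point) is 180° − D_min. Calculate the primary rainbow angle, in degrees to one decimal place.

cos²i = (1.77689 − 1)/3 = 0.25896; i = arccos(0.50888) = 59.410°.
sin r = sin 59.410°/1.333 = 0.64579; r = 40.225°.
D_min = 2·59.410° − 4·40.225° + 180° = 137.922°.
Rainbow angle = 180° − D_min = 42.078°.

42.1°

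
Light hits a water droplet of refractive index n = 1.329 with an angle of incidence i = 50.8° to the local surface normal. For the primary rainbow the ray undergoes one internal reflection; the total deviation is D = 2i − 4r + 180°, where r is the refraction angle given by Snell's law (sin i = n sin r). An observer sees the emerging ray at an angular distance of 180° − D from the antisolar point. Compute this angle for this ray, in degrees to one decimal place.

41.1°

sin r = sin 50.8° / 1.329 = 0.7749/1.329 = 0.5831; r = 35.67°.
D = 2·50.8° − 4·35.67° + 180° = 101.60° − 142.68° + 180° = 138.92°.
Angle from antisolar point = 180° − D = 41.08°.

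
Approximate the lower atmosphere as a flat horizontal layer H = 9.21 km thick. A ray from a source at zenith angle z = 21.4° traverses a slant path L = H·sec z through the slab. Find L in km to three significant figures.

sec z = 1/cos 21.4° = 1.0740.
L = 9.21 × 1.0740 = 9.892 km.

9.89 km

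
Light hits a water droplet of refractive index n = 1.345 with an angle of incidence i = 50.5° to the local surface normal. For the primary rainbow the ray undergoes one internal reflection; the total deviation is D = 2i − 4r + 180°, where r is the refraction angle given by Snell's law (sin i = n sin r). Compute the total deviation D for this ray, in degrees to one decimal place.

141.0°

sin r = sin 50.5° / 1.345 = 0.7716/1.345 = 0.5737; r = 35.01°.
D = 2·50.5° − 4·35.01° + 180° = 101.00° − 140.03° + 180° = 140.97°.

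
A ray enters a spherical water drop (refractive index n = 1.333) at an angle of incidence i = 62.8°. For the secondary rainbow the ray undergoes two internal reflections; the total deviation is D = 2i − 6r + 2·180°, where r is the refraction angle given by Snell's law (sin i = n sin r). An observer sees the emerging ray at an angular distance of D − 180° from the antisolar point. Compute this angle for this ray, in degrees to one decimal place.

54.5°

sin r = sin 62.8° / 1.333 = 0.8894/1.333 = 0.6672; r = 41.85°.
D = 2·62.8° − 6·41.85° + 2·180° = 125.60° − 251.12° + 360° = 234.48°.
Angle from antisolar point = D − 180° = 54.48°.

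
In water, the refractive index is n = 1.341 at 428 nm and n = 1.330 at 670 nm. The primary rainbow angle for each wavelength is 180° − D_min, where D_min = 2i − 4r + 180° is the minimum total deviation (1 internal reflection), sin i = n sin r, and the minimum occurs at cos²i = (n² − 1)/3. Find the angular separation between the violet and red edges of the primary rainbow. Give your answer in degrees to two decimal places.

At 428 nm (n = 1.341): cos²i = 0.26609 → i = 58.946°, r = 39.705°, D_min = 139.071°, rainbow angle = 40.929°.
At 670 nm (n = 1.330): cos²i = 0.25630 → i = 59.585°, r = 40.422°, D_min = 137.484°, rainbow angle = 42.516°.
Angular width = |40.929° − 42.516°| = 1.588°.

1.59°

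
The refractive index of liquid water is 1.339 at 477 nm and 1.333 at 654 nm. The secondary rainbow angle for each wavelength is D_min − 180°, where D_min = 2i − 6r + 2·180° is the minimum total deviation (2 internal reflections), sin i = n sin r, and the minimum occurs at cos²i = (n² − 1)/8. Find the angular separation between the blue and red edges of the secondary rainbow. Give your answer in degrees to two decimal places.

At 477 nm (n = 1.339): cos²i = 0.09912 → i = 71.650°, r = 45.141°, D_min = 232.451°, rainbow angle = 52.451°.
At 654 nm (n = 1.333): cos²i = 0.09711 → i = 71.843°, r = 45.466°, D_min = 230.891°, rainbow angle = 50.891°.
Angular width = |52.451° − 50.891°| = 1.560°.

1.56°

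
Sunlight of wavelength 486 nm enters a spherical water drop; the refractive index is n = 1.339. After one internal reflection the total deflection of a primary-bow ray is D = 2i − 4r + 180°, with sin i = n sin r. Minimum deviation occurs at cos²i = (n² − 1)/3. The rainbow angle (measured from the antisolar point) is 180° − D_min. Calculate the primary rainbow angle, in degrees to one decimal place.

cos²i = (1.79292 − 1)/3 = 0.26431; i = arccos(0.51411) = 59.062°.
sin r = sin 59.062°/1.339 = 0.64057; r = 39.834°.
D_min = 2·59.062° − 4·39.834° + 180° = 138.786°.
Rainbow angle = 180° − D_min = 41.214°.

41.2°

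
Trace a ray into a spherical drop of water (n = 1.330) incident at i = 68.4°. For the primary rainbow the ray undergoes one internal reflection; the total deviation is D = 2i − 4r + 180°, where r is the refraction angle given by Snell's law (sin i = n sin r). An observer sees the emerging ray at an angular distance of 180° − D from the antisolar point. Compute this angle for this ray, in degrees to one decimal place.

40.6°

sin r = sin 68.4° / 1.330 = 0.9298/1.330 = 0.6991; r = 44.35°.
D = 2·68.4° − 4·44.35° + 180° = 136.80° − 177.41° + 180° = 139.39°.
Angle from antisolar point = 180° − D = 40.61°.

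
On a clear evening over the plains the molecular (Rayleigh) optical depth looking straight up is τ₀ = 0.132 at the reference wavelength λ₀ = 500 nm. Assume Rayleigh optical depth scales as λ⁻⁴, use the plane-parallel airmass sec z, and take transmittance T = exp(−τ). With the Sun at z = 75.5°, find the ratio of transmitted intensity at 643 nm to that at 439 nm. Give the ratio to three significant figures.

2.00

Airmass: sec 75.5° = 3.9939.
τ(643 nm) = 0.132 × (500/643)⁴ × 3.9939 = 0.132 × 0.3656 × 3.9939 = 0.1928.
τ(439 nm) = 0.132 × (500/439)⁴ × 3.9939 = 0.132 × 1.6828 × 3.9939 = 0.8871.
T(643)/T(439) = exp(τ_B − τ_A) = exp(0.6944) = 2.0025.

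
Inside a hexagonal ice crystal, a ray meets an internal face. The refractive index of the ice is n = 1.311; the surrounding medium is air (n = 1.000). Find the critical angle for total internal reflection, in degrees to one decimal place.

49.7°

sin θ_c = n_air / n = 1.000 / 1.311 = 0.7628.
θ_c = arcsin(0.7628) = 49.71°.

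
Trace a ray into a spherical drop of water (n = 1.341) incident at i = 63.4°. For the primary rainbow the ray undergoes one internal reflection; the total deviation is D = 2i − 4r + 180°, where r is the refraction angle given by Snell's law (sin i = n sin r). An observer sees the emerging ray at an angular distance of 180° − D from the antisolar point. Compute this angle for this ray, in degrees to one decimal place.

sin r = sin 63.4° / 1.341 = 0.8942/1.341 = 0.6668; r = 41.82°.
D = 2·63.4° − 4·41.82° + 180° = 126.80° − 167.28° + 180° = 139.52°.
Angle from antisolar point = 180° − D = 40.48°.

40.5°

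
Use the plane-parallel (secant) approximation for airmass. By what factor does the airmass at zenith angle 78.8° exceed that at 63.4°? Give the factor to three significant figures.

X(78.8°)/X(63.4°) = sec 78.8° / sec 63.4° = cos 63.4° / cos 78.8° = 0.4478/0.1942 = 2.3053.

2.31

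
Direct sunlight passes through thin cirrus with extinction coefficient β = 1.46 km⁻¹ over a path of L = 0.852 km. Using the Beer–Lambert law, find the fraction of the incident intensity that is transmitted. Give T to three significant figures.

0.288

τ = β·L = 1.46 × 0.852 = 1.2439.
T = exp(−1.2439) = 0.2883.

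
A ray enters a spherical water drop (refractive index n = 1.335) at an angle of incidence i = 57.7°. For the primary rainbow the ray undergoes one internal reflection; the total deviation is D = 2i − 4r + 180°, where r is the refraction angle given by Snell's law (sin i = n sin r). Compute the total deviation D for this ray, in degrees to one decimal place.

138.3°

sin r = sin 57.7° / 1.335 = 0.8453/1.335 = 0.6332; r = 39.28°.
D = 2·57.7° − 4·39.28° + 180° = 115.40° − 157.13° + 180° = 138.27°.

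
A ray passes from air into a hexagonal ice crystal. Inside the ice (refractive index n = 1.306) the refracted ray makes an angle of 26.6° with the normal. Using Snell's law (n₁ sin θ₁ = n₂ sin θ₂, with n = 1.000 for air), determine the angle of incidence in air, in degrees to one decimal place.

Snell: sin θ_i = n · sin θ_r = 1.306 × sin 26.6° = 1.306 × 0.4478 = 0.5848.
θ_i = arcsin(0.5848) = 35.79°.

35.8°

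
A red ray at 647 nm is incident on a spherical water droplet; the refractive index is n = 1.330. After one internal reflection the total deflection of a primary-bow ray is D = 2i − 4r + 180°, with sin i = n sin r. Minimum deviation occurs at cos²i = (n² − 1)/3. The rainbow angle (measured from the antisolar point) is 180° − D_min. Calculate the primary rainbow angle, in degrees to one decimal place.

42.5°

cos²i = (1.76890 − 1)/3 = 0.25630; i = arccos(0.50626) = 59.585°.
sin r = sin 59.585°/1.330 = 0.64841; r = 40.422°.
D_min = 2·59.585° − 4·40.422° + 180° = 137.484°.
Rainbow angle = 180° − D_min = 42.516°.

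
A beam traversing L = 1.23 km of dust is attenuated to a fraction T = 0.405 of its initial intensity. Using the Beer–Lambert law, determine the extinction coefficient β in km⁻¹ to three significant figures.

0.735 km⁻¹

Beer–Lambert: T = exp(−βL) ⇒ β = −ln(T)/L = −ln(0.405)/1.23 = 0.9039/1.23 = 0.7349 km⁻¹.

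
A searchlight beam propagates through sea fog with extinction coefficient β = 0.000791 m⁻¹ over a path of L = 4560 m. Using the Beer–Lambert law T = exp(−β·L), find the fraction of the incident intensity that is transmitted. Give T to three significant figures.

τ = β·L = 0.000791 × 4560 = 3.6070.
T = exp(−3.6070) = 0.0271.

0.0271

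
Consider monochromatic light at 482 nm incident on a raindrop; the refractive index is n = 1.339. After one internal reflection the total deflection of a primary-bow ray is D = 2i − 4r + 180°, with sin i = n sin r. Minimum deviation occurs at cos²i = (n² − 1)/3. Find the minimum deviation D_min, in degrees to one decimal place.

cos²i = (1.79292 − 1)/3 = 0.26431; i = arccos(0.51411) = 59.062°.
sin r = sin 59.062°/1.339 = 0.64057; r = 39.834°.
D_min = 2·59.062° − 4·39.834° + 180° = 138.786°.

138.8°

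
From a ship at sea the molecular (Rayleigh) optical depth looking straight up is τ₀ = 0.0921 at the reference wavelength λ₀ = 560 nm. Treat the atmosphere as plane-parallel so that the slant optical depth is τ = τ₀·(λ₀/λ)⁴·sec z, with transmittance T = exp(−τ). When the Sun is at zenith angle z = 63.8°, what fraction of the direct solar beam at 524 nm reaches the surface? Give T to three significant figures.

0.762

sec 63.8° = 2.2650.
τ = 0.0921 × (560/524)⁴ × 2.2650 = 0.0921 × 1.3044 × 2.2650 = 0.2721.
T = exp(−0.2721) = 0.7618.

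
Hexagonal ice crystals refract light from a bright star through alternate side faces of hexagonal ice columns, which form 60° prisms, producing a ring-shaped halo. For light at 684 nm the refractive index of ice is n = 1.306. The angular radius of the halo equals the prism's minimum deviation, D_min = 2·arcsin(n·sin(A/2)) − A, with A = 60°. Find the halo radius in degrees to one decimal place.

n·sin(A/2) = 1.306 × sin 30° = 1.306 × 0.5000 = 0.6530.
D_min = 2·arcsin(0.6530) − 60° = 2 × 40.768° − 60° = 21.536°.

21.5°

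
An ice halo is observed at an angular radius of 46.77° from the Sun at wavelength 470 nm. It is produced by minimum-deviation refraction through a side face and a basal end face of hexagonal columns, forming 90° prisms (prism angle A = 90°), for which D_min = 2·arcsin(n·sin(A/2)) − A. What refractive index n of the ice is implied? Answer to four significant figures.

Rearranging: n = sin((D_min + A)/2) / sin(A/2).
(D_min + A)/2 = (46.77° + 90°)/2 = 68.385°.
n = sin 68.385° / sin 45° = 0.9297 / 0.7071 = 1.3148.

1.315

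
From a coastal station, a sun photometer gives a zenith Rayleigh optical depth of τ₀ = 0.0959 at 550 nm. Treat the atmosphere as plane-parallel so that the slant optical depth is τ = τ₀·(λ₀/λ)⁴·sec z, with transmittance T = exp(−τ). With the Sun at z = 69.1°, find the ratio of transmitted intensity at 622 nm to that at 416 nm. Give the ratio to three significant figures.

1.93

Airmass: sec 69.1° = 2.8032.
τ(622 nm) = 0.0959 × (550/622)⁴ × 2.8032 = 0.0959 × 0.6113 × 2.8032 = 0.1643.
τ(416 nm) = 0.0959 × (550/416)⁴ × 2.8032 = 0.0959 × 3.0555 × 2.8032 = 0.8214.
T(622)/T(416) = exp(τ_B − τ_A) = exp(0.6570) = 1.9291.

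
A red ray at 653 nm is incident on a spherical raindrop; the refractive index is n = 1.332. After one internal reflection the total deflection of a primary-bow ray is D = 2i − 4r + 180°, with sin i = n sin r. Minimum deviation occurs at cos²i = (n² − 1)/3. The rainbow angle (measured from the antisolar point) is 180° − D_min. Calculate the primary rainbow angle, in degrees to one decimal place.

42.2°

cos²i = (1.77422 − 1)/3 = 0.25807; i = arccos(0.50801) = 59.469°.
sin r = sin 59.469°/1.332 = 0.64666; r = 40.290°.
D_min = 2·59.469° − 4·40.290° + 180° = 137.776°.
Rainbow angle = 180° − D_min = 42.224°.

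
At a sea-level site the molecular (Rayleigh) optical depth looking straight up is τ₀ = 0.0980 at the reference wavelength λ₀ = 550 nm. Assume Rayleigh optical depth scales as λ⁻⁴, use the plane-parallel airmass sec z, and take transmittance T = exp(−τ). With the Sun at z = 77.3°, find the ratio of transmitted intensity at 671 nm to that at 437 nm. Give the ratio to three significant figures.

Airmass: sec 77.3° = 4.5486.
τ(671 nm) = 0.0980 × (550/671)⁴ × 4.5486 = 0.0980 × 0.4514 × 4.5486 = 0.2012.
τ(437 nm) = 0.0980 × (550/437)⁴ × 4.5486 = 0.0980 × 2.5091 × 4.5486 = 1.1185.
T(671)/T(437) = exp(τ_B − τ_A) = exp(0.9173) = 2.5025.

2.50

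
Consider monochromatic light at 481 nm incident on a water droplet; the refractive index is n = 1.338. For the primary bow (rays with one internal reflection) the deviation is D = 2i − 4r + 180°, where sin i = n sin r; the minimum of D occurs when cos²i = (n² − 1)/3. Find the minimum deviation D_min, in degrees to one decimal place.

138.6°

cos²i = (1.79024 − 1)/3 = 0.26341; i = arccos(0.51324) = 59.120°.
sin r = sin 59.120°/1.338 = 0.64144; r = 39.899°.
D_min = 2·59.120° − 4·39.899° + 180° = 138.643°.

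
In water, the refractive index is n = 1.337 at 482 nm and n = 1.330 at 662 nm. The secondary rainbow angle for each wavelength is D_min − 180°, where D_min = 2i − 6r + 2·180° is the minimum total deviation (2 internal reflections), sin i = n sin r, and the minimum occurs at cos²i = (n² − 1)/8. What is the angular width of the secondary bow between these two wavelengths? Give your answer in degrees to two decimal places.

At 482 nm (n = 1.337): cos²i = 0.09845 → i = 71.714°, r = 45.249°, D_min = 231.934°, rainbow angle = 51.934°.
At 662 nm (n = 1.330): cos²i = 0.09611 → i = 71.940°, r = 45.630°, D_min = 230.101°, rainbow angle = 50.101°.
Angular width = |51.934° − 50.101°| = 1.832°.

1.83°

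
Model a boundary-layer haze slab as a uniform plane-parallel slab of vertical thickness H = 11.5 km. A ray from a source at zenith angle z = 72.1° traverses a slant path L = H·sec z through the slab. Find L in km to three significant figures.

37.4 km

sec z = 1/cos 72.1° = 3.2535.
L = 11.5 × 3.2535 = 37.416 km.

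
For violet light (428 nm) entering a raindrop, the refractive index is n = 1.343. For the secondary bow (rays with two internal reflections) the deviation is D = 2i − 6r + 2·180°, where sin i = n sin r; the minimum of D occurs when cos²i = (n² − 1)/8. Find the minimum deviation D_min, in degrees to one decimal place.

cos²i = (1.80365 − 1)/8 = 0.10046; i = arccos(0.31695) = 71.522°.
sin r = sin 71.522°/1.343 = 0.70621; r = 44.928°.
D_min = 2·71.522° − 6·44.928° + 360° = 233.478°.

233.5°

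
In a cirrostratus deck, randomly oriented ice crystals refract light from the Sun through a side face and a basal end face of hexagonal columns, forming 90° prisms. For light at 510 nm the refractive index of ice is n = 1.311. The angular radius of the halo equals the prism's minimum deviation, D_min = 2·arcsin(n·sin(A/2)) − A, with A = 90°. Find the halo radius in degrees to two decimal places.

n·sin(A/2) = 1.311 × sin 45° = 1.311 × 0.7071 = 0.9270.
D_min = 2·arcsin(0.9270) − 90° = 2 × 67.974° − 90° = 45.949°.

45.95°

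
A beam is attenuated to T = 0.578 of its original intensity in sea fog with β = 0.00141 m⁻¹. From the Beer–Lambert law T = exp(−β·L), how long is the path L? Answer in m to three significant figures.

Beer–Lambert: T = exp(−βL) ⇒ L = −ln(T)/β = −ln(0.578)/0.00141 = 0.5482/0.00141 = 388.8 m.

389 m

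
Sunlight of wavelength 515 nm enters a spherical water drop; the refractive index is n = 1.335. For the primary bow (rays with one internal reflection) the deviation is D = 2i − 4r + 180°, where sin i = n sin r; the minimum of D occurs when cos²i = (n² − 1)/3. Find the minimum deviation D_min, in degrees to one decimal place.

138.2°

cos²i = (1.78222 − 1)/3 = 0.26074; i = arccos(0.51063) = 59.294°.
sin r = sin 59.294°/1.335 = 0.64405; r = 40.094°.
D_min = 2·59.294° − 4·40.094° + 180° = 138.212°.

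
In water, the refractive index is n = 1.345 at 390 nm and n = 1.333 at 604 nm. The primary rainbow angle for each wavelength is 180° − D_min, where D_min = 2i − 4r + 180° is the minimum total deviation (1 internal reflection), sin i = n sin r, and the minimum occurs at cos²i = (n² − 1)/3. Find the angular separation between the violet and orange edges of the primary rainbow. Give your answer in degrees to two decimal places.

1.71°

At 390 nm (n = 1.345): cos²i = 0.26967 → i = 58.715°, r = 39.448°, D_min = 139.635°, rainbow angle = 40.365°.
At 604 nm (n = 1.333): cos²i = 0.25896 → i = 59.410°, r = 40.225°, D_min = 137.922°, rainbow angle = 42.078°.
Angular width = |40.365° − 42.078°| = 1.713°.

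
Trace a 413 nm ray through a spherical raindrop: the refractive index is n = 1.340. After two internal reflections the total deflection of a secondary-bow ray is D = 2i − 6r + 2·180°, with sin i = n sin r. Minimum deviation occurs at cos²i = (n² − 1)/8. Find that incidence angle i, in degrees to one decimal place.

cos²i = (1.340² − 1)/8 = (1.79560 − 1)/8 = 0.09945.
cos i = 0.31536, so i = 71.618°.

71.6°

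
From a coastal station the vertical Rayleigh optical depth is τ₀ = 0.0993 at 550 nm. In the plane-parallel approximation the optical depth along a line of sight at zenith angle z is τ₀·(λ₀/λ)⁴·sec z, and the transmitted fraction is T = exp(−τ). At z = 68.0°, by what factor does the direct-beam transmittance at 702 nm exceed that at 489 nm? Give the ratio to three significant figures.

1.38

Airmass: sec 68.0° = 2.6695.
τ(702 nm) = 0.0993 × (550/702)⁴ × 2.6695 = 0.0993 × 0.3768 × 2.6695 = 0.0999.
τ(489 nm) = 0.0993 × (550/489)⁴ × 2.6695 = 0.0993 × 1.6004 × 2.6695 = 0.4242.
T(702)/T(489) = exp(τ_B − τ_A) = exp(0.3243) = 1.3831.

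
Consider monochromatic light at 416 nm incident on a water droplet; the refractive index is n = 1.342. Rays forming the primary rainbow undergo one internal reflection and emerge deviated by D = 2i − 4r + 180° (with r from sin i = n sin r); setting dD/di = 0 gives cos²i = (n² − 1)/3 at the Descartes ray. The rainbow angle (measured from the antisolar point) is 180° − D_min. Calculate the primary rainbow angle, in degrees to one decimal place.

cos²i = (1.80096 − 1)/3 = 0.26699; i = arccos(0.51671) = 58.888°.
sin r = sin 58.888°/1.342 = 0.63797; r = 39.641°.
D_min = 2·58.888° − 4·39.641° + 180° = 139.213°.
Rainbow angle = 180° − D_min = 40.787°.

40.8°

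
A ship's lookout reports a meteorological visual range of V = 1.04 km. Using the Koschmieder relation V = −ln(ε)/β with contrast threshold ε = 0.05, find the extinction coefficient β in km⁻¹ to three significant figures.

2.88 km⁻¹

β = −ln(0.05) / V = 2.996 / 1.04 = 2.8805 km⁻¹.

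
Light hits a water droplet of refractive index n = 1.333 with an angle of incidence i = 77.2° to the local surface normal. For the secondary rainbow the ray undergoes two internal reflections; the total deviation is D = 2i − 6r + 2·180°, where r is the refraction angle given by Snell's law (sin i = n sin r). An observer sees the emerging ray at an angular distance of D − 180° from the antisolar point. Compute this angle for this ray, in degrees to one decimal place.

sin r = sin 77.2° / 1.333 = 0.9751/1.333 = 0.7315; r = 47.02°.
D = 2·77.2° − 6·47.02° + 2·180° = 154.40° − 282.10° + 360° = 232.30°.
Angle from antisolar point = D − 180° = 52.30°.

52.3°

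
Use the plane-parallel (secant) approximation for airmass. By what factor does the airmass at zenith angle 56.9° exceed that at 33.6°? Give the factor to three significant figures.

X(56.9°)/X(33.6°) = sec 56.9° / sec 33.6° = cos 33.6° / cos 56.9° = 0.8329/0.5461 = 1.5252.

1.53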